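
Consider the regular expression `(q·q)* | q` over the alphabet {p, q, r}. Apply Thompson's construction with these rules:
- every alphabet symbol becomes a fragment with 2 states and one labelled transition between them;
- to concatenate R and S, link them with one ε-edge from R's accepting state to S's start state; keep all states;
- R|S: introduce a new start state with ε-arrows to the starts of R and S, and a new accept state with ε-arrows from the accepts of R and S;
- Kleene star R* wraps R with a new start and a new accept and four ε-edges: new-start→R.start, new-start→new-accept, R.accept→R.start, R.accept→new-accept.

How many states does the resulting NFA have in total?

Per subexpression:
Each of the 3 symbol leaves contributes a 2-state fragment.
  q·q = 4 states
  (q·q)* = 6 states
  (q·q)* | q = 10 states

10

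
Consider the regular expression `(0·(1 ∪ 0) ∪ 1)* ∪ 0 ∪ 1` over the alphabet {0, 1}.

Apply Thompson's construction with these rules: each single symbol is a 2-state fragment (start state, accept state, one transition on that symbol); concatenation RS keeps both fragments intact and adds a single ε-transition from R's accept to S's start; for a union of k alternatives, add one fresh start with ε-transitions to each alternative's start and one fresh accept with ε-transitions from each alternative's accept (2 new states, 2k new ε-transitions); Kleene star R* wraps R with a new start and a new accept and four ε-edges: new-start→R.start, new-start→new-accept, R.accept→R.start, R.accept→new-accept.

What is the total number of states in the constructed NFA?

20

Bottom-up over the parse tree:
Each of the 6 symbol leaves contributes a 2-state fragment.
  1 ∪ 0 → 6 states
  0·(1 ∪ 0) → 8 states
  0·(1 ∪ 0) ∪ 1 → 12 states
  (0·(1 ∪ 0) ∪ 1)* → 14 states
  (0·(1 ∪ 0) ∪ 1)* ∪ 0 ∪ 1 → 20 states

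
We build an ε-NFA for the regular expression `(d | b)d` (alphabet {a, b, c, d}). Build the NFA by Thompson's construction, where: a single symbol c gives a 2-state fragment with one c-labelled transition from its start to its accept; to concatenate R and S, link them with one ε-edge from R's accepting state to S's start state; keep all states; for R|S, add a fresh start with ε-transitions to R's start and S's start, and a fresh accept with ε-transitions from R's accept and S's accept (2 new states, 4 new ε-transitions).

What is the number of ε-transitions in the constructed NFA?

Recursing over subexpressions:
Each of the 3 symbol leaves contributes 0 ε-transitions.
  d | b — 4 ε-transitions
  (d | b)d — 5 ε-transitions

5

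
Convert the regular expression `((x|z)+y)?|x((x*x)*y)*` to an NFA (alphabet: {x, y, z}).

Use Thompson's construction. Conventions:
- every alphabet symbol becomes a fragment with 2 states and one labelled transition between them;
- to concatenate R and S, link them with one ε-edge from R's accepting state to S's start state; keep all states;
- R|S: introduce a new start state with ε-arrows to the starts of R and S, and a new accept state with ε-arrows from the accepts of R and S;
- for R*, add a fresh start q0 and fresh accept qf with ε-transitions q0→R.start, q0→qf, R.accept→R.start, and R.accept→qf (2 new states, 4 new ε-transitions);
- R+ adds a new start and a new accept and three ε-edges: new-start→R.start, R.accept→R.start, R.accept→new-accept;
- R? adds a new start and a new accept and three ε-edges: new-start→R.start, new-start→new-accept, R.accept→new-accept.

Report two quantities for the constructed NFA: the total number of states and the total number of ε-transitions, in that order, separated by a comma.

28, 30

Per subexpression:
Each of the 7 symbol leaves contributes 2 states and 0 ε-transitions.
  x|z = 6 states, 4 ε-transitions
  (x|z)+ = 8 states, 7 ε-transitions
  (x|z)+y = 10 states, 8 ε-transitions
  ((x|z)+y)? = 12 states, 11 ε-transitions
  x* = 4 states, 4 ε-transitions
  x*x = 6 states, 5 ε-transitions
  (x*x)* = 8 states, 9 ε-transitions
  (x*x)*y = 10 states, 10 ε-transitions
  ((x*x)*y)* = 12 states, 14 ε-transitions
  x((x*x)*y)* = 14 states, 15 ε-transitions
  ((x|z)+y)?|x((x*x)*y)* = 28 states, 30 ε-transitions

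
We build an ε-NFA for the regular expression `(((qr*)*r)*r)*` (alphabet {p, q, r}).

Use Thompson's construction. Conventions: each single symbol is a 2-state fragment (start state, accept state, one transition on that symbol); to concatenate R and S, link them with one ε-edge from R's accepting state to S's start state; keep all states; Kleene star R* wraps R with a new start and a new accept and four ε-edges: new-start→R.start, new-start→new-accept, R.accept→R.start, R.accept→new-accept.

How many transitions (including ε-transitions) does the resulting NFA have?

23

Recursing over subexpressions:
Each of the 4 symbol leaves contributes 1 transition (1 symbol, 0 ε).
  r* : 5 transitions (1 symbol, 4 ε)
  qr* : 7 transitions (2 symbol, 5 ε)
  (qr*)* : 11 transitions (2 symbol, 9 ε)
  (qr*)*r : 13 transitions (3 symbol, 10 ε)
  ((qr*)*r)* : 17 transitions (3 symbol, 14 ε)
  ((qr*)*r)*r : 19 transitions (4 symbol, 15 ε)
  (((qr*)*r)*r)* : 23 transitions (4 symbol, 19 ε)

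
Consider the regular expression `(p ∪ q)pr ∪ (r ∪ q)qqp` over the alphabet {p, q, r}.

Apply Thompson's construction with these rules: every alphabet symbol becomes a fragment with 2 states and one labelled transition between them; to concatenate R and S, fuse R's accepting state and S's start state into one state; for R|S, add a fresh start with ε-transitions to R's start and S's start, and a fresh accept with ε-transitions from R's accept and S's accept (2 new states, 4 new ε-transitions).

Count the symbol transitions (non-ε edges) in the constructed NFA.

Recursing over subexpressions:
Each of the 9 symbol leaves contributes exactly 1 symbol transition.
  p ∪ q — 2 symbol transitions
  (p ∪ q)pr — 4 symbol transitions
  r ∪ q — 2 symbol transitions
  (r ∪ q)qqp — 5 symbol transitions
  (p ∪ q)pr ∪ (r ∪ q)qqp — 9 symbol transitions

9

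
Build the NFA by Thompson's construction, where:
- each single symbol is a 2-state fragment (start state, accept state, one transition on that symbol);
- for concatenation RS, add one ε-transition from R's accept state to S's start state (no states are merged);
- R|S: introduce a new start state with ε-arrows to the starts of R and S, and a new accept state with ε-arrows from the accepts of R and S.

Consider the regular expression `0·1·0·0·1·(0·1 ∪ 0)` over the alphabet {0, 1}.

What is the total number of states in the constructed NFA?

18

Building bottom-up:
Each of the 8 symbol leaves contributes a 2-state fragment.
  0·1 — 4 states
  0·1 ∪ 0 — 8 states
  0·1·0·0·1·(0·1 ∪ 0) — 18 states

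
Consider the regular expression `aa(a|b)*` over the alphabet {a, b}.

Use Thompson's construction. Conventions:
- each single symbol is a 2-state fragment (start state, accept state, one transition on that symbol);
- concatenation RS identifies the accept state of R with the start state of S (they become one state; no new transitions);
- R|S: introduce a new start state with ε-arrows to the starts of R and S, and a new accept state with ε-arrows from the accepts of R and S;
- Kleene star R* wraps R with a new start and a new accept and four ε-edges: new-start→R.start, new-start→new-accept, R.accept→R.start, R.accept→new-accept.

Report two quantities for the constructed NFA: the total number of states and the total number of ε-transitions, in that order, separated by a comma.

Per subexpression:
Each of the 4 symbol leaves contributes 2 states and 0 ε-transitions.
  a|b — 6 states, 4 ε-transitions
  (a|b)* — 8 states, 8 ε-transitions
  aa(a|b)* — 10 states, 8 ε-transitions

10, 8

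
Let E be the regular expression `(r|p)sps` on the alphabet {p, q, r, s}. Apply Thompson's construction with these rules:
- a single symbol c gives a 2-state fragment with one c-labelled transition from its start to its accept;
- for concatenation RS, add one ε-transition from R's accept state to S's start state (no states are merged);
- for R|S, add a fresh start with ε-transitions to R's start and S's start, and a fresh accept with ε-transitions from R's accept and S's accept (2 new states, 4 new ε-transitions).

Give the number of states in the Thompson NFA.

12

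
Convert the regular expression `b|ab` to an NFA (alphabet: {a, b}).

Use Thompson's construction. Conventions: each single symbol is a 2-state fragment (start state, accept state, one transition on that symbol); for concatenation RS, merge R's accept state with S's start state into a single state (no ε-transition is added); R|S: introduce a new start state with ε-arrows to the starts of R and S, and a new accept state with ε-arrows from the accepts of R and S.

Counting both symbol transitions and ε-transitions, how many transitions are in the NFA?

Recursing over subexpressions:
Each of the 3 symbol leaves contributes 1 transition (1 symbol, 0 ε).
  ab = 2 transitions (2 symbol, 0 ε)
  b|ab = 7 transitions (3 symbol, 4 ε)

7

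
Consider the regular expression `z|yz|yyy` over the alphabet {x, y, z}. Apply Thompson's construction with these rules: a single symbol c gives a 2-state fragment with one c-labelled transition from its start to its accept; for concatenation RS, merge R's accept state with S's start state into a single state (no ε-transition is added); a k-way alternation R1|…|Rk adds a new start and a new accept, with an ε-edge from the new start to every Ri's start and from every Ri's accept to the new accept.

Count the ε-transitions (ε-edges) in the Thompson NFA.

Recursing over subexpressions:
Each of the 6 symbol leaves contributes 0 ε-transitions.
  yz — 0 ε-transitions
  yyy — 0 ε-transitions
  z|yz|yyy — 6 ε-transitions

6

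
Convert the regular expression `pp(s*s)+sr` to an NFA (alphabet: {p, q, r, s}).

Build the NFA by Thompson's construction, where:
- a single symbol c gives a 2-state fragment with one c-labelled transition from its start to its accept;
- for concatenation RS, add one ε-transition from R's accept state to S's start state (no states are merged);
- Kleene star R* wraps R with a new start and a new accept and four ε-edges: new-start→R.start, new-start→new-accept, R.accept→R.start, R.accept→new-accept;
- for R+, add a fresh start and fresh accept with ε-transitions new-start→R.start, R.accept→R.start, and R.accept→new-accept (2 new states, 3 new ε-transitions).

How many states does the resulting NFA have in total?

16

By structural recursion:
Each of the 6 symbol leaves contributes a 2-state fragment.
  s* = 4 states
  s*s = 6 states
  (s*s)+ = 8 states
  pp(s*s)+sr = 16 states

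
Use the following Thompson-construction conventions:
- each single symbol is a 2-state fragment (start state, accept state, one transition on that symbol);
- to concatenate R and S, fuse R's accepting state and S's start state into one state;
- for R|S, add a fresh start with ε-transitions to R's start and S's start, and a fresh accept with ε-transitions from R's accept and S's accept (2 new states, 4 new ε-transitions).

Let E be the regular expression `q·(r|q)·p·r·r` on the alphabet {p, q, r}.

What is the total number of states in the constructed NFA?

Bottom-up over the parse tree:
Each of the 6 symbol leaves contributes a 2-state fragment.
  r|q : 6 states
  q·(r|q)·p·r·r : 10 states

10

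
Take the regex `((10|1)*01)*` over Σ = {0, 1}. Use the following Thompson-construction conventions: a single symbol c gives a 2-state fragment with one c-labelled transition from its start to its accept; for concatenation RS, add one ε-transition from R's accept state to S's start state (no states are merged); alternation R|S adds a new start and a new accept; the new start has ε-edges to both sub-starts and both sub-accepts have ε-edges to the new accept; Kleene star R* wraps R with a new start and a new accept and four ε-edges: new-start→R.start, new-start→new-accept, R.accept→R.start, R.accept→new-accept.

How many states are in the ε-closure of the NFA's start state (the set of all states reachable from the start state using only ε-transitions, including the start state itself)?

Let C(F) = |ε-closure(F.start)| within fragment F, and note whether F accepts ε. Symbol fragments have C = 1 and do not accept ε. Then:
  10 — same as the first factor's closure: |closure| = 1
  10|1 — new start ε-reaches every alternative's start; none of them accept ε, so the new accept is not reached: |closure| = 1 + 1 + 1 = 3
  (10|1)* — the star's fresh start ε-reaches both the body's start and the fresh accept: |closure| = 2 + 3 = 5
  (10|1)*01 — |closure| = 5 + 1 = 6 (closure spills across the concat boundary because the left factor accepts ε)
  ((10|1)*01)* — new start has ε-edges to the inner start and to the new accept, so |closure| = 2 + 6 = 8

8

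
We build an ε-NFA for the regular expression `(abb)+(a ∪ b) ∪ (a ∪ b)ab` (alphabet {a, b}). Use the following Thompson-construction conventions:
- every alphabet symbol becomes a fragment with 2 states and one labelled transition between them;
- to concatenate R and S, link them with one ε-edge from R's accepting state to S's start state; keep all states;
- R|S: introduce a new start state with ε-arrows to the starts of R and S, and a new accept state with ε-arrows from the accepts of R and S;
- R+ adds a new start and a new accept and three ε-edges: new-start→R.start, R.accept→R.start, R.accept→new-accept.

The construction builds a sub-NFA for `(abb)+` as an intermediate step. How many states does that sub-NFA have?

Fragment for `(abb)+`:
Each of the 3 symbol leaves contributes a 2-state fragment.
  abb → 6 states
  (abb)+ → 8 states

8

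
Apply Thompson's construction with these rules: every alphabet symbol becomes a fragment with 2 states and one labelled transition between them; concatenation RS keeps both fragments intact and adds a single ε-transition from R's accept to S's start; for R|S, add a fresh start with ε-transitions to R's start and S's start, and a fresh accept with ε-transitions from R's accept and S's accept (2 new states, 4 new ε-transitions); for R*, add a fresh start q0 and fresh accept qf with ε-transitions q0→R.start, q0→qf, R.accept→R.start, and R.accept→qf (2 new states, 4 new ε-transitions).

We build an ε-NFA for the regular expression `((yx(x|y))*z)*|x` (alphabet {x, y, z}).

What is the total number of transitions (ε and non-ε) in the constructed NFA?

Bottom-up over the parse tree:
Each of the 6 symbol leaves contributes 1 transition (1 symbol, 0 ε).
  x|y → 6 transitions (2 symbol, 4 ε)
  yx(x|y) → 10 transitions (4 symbol, 6 ε)
  (yx(x|y))* → 14 transitions (4 symbol, 10 ε)
  (yx(x|y))*z → 16 transitions (5 symbol, 11 ε)
  ((yx(x|y))*z)* → 20 transitions (5 symbol, 15 ε)
  ((yx(x|y))*z)*|x → 25 transitions (6 symbol, 19 ε)

25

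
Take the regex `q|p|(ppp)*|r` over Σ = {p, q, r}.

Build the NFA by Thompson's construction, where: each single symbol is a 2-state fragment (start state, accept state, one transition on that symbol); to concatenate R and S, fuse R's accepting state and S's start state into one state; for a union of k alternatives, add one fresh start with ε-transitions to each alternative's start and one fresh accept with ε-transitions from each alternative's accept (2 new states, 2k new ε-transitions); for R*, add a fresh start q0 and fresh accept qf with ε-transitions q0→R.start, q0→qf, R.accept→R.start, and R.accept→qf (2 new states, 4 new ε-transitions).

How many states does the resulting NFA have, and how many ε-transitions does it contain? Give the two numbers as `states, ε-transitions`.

14, 12

Recursing over subexpressions:
Each of the 6 symbol leaves contributes 2 states and 0 ε-transitions.
  ppp → 4 states, 0 ε-transitions
  (ppp)* → 6 states, 4 ε-transitions
  q|p|(ppp)*|r → 14 states, 12 ε-transitions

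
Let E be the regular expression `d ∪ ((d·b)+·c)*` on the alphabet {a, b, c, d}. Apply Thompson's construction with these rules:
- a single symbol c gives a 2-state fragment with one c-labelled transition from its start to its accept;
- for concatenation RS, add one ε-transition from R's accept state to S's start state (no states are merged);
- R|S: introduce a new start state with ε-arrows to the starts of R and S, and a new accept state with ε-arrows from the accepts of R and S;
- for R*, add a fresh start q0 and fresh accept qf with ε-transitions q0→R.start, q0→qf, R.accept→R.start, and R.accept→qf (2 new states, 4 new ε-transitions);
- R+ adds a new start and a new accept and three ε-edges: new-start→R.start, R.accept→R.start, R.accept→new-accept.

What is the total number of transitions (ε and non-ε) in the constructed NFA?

17

By structural recursion:
Each of the 4 symbol leaves contributes 1 transition (1 symbol, 0 ε).
  d·b → 3 transitions (2 symbol, 1 ε)
  (d·b)+ → 6 transitions (2 symbol, 4 ε)
  (d·b)+·c → 8 transitions (3 symbol, 5 ε)
  ((d·b)+·c)* → 12 transitions (3 symbol, 9 ε)
  d ∪ ((d·b)+·c)* → 17 transitions (4 symbol, 13 ε)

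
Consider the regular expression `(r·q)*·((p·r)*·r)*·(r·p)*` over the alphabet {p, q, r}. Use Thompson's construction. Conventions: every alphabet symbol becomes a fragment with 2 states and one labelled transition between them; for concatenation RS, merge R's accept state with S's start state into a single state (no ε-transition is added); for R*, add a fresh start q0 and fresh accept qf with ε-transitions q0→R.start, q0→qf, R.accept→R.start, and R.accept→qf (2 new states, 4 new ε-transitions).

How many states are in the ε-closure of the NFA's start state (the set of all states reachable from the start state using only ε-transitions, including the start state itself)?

Let C(F) = |ε-closure(F.start)| within fragment F, and note whether F accepts ε. Symbol fragments have C = 1 and do not accept ε. Then:
  r·q — |ε-closure| equals the left operand's closure size = 1 (its accept is not ε-reachable, so the closure stops there)
  (r·q)* — new start has ε-edges to the inner start and to the new accept, so |ε-closure| = 2 + 1 = 3
  p·r — |ε-closure| equals the left operand's closure size = 1 (its accept is not ε-reachable, so the closure stops there)
  (p·r)* — new start has ε-edges to the inner start and to the new accept, so |ε-closure| = 2 + 1 = 3
  (p·r)*·r — the left operand accepts ε, so the closure extends into the next operand (the shared merged state is already counted); |ε-closure| = 3 + (1−1) = 3
  ((p·r)*·r)* — the star's fresh start ε-reaches both the body's start and the fresh accept: |ε-closure| = 2 + 3 = 5
  r·p — |ε-closure| equals the left operand's closure size = 1 (its accept is not ε-reachable, so the closure stops there)
  (r·p)* — new start has ε-edges to the inner start and to the new accept, so |ε-closure| = 2 + 1 = 3
  (r·q)*·((p·r)*·r)*·(r·p)* — |ε-closure| = 3 + (5−1) + (3−1) = 9 (closure spills across the concat boundary because the left factor accepts ε)

9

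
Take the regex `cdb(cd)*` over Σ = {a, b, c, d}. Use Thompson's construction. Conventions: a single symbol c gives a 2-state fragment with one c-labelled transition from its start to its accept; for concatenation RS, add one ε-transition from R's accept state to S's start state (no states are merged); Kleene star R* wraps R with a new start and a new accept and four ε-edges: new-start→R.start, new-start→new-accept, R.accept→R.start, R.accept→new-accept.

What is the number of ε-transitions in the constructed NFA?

Recursing over subexpressions:
Each of the 5 symbol leaves contributes 0 ε-transitions.
  cd : 1 ε-transition
  (cd)* : 5 ε-transitions
  cdb(cd)* : 8 ε-transitions

8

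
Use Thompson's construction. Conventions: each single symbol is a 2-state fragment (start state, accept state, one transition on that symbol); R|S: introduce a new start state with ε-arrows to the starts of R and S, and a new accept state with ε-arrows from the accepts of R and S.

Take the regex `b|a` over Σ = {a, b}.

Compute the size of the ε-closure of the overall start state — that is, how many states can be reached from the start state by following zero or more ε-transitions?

Let C(F) = |ε-closure(F.start)| within fragment F, and note whether F accepts ε. Symbol fragments have C = 1 and do not accept ε. Then:
  b|a → C = 1 + 1 + 1 = 3 (the new accept is not ε-reachable since no branch accepts ε)

3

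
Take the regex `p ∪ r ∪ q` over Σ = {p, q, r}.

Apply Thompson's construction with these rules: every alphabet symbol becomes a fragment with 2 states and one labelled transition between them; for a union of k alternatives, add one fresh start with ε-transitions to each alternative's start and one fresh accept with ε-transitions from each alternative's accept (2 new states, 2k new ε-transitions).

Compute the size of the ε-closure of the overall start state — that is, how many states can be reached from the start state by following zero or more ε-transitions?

4

Compute the ε-closure size of each fragment's start state recursively; a symbol fragment's start has no outgoing ε-edge, so its closure is just itself (size 1).
  p ∪ r ∪ q : |closure| = 1 + 1 + 1 + 1 = 4 (the new accept is not ε-reachable since no branch accepts ε)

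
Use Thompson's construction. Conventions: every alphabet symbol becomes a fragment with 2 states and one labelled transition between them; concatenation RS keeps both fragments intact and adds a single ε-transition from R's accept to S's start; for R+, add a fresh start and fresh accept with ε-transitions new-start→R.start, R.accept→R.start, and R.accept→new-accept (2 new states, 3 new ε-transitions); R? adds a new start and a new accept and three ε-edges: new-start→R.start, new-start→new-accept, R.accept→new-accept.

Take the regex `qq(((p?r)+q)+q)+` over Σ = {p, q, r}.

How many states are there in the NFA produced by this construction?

20

Bottom-up over the parse tree:
Each of the 6 symbol leaves contributes a 2-state fragment.
  p? → 4 states
  p?r → 6 states
  (p?r)+ → 8 states
  (p?r)+q → 10 states
  ((p?r)+q)+ → 12 states
  ((p?r)+q)+q → 14 states
  (((p?r)+q)+q)+ → 16 states
  qq(((p?r)+q)+q)+ → 20 states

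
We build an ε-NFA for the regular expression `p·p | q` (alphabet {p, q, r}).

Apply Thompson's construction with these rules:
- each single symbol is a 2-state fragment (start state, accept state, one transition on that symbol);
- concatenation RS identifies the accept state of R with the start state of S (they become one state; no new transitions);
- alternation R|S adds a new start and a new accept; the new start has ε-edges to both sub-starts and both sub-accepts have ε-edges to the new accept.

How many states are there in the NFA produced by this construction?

Per subexpression:
Each of the 3 symbol leaves contributes a 2-state fragment.
  p·p → 3 states
  p·p | q → 7 states

7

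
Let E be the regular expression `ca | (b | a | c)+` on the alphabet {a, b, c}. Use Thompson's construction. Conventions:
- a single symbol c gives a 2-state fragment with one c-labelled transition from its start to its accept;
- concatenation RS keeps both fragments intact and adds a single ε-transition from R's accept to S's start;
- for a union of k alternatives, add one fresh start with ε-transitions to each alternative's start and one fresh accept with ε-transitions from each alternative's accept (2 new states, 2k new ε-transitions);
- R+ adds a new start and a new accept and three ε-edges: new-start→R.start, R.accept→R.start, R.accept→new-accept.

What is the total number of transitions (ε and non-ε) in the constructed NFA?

By structural recursion:
Each of the 5 symbol leaves contributes 1 transition (1 symbol, 0 ε).
  ca — 3 transitions (2 symbol, 1 ε)
  b | a | c — 9 transitions (3 symbol, 6 ε)
  (b | a | c)+ — 12 transitions (3 symbol, 9 ε)
  ca | (b | a | c)+ — 19 transitions (5 symbol, 14 ε)

19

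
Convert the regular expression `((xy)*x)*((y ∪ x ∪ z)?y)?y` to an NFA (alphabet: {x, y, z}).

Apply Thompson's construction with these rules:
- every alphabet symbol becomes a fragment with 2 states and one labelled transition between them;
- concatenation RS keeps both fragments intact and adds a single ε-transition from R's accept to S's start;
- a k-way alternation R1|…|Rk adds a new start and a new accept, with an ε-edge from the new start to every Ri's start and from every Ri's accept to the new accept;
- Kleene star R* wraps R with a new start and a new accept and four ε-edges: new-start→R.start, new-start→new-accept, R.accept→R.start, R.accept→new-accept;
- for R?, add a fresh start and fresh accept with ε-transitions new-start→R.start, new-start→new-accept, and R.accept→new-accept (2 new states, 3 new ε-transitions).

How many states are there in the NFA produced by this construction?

By structural recursion:
Each of the 8 symbol leaves contributes a 2-state fragment.
  xy → 4 states
  (xy)* → 6 states
  (xy)*x → 8 states
  ((xy)*x)* → 10 states
  y ∪ x ∪ z → 8 states
  (y ∪ x ∪ z)? → 10 states
  (y ∪ x ∪ z)?y → 12 states
  ((y ∪ x ∪ z)?y)? → 14 states
  ((xy)*x)*((y ∪ x ∪ z)?y)?y → 26 states

26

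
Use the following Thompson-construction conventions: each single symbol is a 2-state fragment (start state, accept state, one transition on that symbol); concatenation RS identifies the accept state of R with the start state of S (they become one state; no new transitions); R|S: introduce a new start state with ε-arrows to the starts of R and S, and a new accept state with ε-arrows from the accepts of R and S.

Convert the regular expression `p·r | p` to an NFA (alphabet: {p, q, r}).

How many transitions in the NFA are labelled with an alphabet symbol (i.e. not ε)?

3

Recursing over subexpressions:
Each of the 3 symbol leaves contributes exactly 1 symbol transition.
  p·r — 2 symbol transitions
  p·r | p — 3 symbol transitions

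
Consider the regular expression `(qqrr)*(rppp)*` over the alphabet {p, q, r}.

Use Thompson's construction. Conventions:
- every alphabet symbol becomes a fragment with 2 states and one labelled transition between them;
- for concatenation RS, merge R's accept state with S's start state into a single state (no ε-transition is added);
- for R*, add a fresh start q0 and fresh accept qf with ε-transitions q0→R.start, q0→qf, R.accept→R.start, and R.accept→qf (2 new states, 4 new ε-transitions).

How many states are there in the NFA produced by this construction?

Bottom-up over the parse tree:
Each of the 8 symbol leaves contributes a 2-state fragment.
  qqrr = 5 states
  (qqrr)* = 7 states
  rppp = 5 states
  (rppp)* = 7 states
  (qqrr)*(rppp)* = 13 states

13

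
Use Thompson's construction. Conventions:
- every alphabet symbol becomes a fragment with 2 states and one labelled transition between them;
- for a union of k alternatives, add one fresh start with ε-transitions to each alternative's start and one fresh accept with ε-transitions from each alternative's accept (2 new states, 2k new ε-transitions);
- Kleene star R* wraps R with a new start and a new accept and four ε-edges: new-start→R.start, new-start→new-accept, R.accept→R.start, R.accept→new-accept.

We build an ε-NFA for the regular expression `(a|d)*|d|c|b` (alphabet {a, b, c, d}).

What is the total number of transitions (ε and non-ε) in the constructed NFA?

21

Per subexpression:
Each of the 5 symbol leaves contributes 1 transition (1 symbol, 0 ε).
  a|d → 6 transitions (2 symbol, 4 ε)
  (a|d)* → 10 transitions (2 symbol, 8 ε)
  (a|d)*|d|c|b → 21 transitions (5 symbol, 16 ε)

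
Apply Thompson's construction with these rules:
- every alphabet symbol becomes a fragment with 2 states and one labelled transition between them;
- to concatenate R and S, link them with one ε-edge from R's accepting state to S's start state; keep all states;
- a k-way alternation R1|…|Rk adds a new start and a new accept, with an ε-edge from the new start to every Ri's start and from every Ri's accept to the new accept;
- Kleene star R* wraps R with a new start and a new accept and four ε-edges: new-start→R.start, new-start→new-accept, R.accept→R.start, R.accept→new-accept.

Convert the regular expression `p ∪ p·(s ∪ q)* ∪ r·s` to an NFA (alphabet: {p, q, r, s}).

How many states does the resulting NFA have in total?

Per subexpression:
Each of the 6 symbol leaves contributes a 2-state fragment.
  s ∪ q : 6 states
  (s ∪ q)* : 8 states
  p·(s ∪ q)* : 10 states
  r·s : 4 states
  p ∪ p·(s ∪ q)* ∪ r·s : 18 states

18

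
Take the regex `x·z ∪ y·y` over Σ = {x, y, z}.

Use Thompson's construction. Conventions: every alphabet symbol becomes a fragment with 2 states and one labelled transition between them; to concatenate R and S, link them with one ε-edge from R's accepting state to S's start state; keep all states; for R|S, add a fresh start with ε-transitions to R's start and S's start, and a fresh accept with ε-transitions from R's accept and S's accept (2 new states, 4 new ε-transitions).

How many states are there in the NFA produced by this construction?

Building bottom-up:
Each of the 4 symbol leaves contributes a 2-state fragment.
  x·z → 4 states
  y·y → 4 states
  x·z ∪ y·y → 10 states

10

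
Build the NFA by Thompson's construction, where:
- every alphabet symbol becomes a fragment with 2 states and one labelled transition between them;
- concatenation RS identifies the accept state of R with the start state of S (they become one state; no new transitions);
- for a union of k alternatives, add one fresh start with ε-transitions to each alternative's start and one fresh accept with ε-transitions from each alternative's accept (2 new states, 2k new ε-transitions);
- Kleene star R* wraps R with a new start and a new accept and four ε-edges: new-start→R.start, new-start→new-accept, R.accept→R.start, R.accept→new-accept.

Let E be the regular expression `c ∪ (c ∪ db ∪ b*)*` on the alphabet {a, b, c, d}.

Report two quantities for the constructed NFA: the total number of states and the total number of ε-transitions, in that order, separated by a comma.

Building bottom-up:
Each of the 5 symbol leaves contributes 2 states and 0 ε-transitions.
  db — 3 states, 0 ε-transitions
  b* — 4 states, 4 ε-transitions
  c ∪ db ∪ b* — 11 states, 10 ε-transitions
  (c ∪ db ∪ b*)* — 13 states, 14 ε-transitions
  c ∪ (c ∪ db ∪ b*)* — 17 states, 18 ε-transitions

17, 18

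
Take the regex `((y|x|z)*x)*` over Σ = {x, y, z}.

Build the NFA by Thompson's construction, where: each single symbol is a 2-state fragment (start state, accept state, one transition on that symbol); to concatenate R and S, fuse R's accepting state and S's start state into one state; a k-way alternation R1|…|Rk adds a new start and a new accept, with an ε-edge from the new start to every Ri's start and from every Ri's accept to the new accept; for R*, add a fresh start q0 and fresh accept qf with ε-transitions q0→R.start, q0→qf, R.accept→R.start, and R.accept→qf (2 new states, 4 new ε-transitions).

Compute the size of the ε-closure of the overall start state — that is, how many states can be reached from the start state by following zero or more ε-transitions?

8

Let C(F) = |ε-closure(F.start)| within fragment F, and note whether F accepts ε. Symbol fragments have C = 1 and do not accept ε. Then:
  y|x|z — |ε-closure| = 1 + 1 + 1 + 1 = 4 (the new accept is not ε-reachable since no branch accepts ε)
  (y|x|z)* — |ε-closure| = 1 (new start) + 4 (body) + 1 (new accept) = 6
  (y|x|z)*x — |ε-closure| = 6 + (1−1) = 6 (closure spills across the concat boundary because the left factor accepts ε)
  ((y|x|z)*x)* — new start has ε-edges to the inner start and to the new accept, so |ε-closure| = 2 + 6 = 8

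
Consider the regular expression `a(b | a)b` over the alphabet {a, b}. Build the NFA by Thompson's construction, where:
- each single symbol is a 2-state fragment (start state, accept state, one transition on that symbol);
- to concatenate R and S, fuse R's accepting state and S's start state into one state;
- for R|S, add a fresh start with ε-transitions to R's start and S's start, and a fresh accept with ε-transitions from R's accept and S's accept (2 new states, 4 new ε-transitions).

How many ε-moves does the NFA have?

4

By structural recursion:
Each of the 4 symbol leaves contributes 0 ε-transitions.
  b | a = 4 ε-transitions
  a(b | a)b = 4 ε-transitions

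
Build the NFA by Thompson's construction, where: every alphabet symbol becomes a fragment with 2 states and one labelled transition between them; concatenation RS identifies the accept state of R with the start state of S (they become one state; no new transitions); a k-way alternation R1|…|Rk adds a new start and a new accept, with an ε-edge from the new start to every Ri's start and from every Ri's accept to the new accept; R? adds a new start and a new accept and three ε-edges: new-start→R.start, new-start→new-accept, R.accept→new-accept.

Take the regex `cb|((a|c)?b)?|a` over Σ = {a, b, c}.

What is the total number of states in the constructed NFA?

Recursing over subexpressions:
Each of the 6 symbol leaves contributes a 2-state fragment.
  cb : 3 states
  a|c : 6 states
  (a|c)? : 8 states
  (a|c)?b : 9 states
  ((a|c)?b)? : 11 states
  cb|((a|c)?b)?|a : 18 states

18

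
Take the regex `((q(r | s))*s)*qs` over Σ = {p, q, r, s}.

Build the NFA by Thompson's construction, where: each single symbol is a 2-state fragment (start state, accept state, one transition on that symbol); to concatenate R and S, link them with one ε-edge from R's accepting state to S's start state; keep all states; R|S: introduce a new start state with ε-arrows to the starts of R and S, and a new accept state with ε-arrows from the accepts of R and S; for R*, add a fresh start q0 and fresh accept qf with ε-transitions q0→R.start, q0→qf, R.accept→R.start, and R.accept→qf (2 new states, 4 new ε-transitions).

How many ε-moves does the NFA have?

16

Per subexpression:
Each of the 6 symbol leaves contributes 0 ε-transitions.
  r | s : 4 ε-transitions
  q(r | s) : 5 ε-transitions
  (q(r | s))* : 9 ε-transitions
  (q(r | s))*s : 10 ε-transitions
  ((q(r | s))*s)* : 14 ε-transitions
  ((q(r | s))*s)*qs : 16 ε-transitions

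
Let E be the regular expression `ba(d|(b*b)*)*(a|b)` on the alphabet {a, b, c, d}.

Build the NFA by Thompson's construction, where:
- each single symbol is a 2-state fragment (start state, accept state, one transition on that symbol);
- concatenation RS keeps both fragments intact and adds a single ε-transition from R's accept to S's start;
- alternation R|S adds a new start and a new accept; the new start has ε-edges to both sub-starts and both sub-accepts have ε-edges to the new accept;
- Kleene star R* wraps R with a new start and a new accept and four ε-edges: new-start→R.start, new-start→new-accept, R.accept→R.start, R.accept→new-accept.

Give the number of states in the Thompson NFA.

24

Recursing over subexpressions:
Each of the 7 symbol leaves contributes a 2-state fragment.
  b* → 4 states
  b*b → 6 states
  (b*b)* → 8 states
  d|(b*b)* → 12 states
  (d|(b*b)*)* → 14 states
  a|b → 6 states
  ba(d|(b*b)*)*(a|b) → 24 states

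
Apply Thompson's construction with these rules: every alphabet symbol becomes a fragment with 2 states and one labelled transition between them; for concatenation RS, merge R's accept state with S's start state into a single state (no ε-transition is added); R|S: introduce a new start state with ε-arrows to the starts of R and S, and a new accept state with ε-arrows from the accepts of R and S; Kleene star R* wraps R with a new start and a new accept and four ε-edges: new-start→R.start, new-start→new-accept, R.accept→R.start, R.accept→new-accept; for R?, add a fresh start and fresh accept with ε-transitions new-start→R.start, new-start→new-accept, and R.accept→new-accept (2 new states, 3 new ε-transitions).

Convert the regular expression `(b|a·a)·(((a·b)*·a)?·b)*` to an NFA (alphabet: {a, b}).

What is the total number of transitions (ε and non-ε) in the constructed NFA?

22

Building bottom-up:
Each of the 7 symbol leaves contributes 1 transition (1 symbol, 0 ε).
  a·a = 2 transitions (2 symbol, 0 ε)
  b|a·a = 7 transitions (3 symbol, 4 ε)
  a·b = 2 transitions (2 symbol, 0 ε)
  (a·b)* = 6 transitions (2 symbol, 4 ε)
  (a·b)*·a = 7 transitions (3 symbol, 4 ε)
  ((a·b)*·a)? = 10 transitions (3 symbol, 7 ε)
  ((a·b)*·a)?·b = 11 transitions (4 symbol, 7 ε)
  (((a·b)*·a)?·b)* = 15 transitions (4 symbol, 11 ε)
  (b|a·a)·(((a·b)*·a)?·b)* = 22 transitions (7 symbol, 15 ε)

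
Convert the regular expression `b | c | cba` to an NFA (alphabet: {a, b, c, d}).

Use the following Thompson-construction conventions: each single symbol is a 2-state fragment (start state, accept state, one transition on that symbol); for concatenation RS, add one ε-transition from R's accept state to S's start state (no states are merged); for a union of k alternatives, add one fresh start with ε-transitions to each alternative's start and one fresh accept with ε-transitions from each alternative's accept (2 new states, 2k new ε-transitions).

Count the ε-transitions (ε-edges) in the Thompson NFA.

Bottom-up over the parse tree:
Each of the 5 symbol leaves contributes 0 ε-transitions.
  cba : 2 ε-transitions
  b | c | cba : 8 ε-transitions

8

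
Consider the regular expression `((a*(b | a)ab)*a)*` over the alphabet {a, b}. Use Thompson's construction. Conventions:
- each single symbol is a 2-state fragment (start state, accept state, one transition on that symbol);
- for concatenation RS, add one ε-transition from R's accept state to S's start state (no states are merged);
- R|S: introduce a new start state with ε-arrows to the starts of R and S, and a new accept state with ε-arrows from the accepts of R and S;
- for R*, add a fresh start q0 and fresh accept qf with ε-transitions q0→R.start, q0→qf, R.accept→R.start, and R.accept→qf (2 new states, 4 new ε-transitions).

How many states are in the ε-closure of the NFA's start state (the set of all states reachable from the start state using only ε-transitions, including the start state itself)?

Let C(F) = |ε-closure(F.start)| within fragment F, and note whether F accepts ε. Symbol fragments have C = 1 and do not accept ε. Then:
  a* : the star's fresh start ε-reaches both the body's start and the fresh accept: |ε-closure| = 2 + 1 = 3
  b | a : |ε-closure| = 1 + 1 + 1 = 3 (the new accept is not ε-reachable since no branch accepts ε)
  a*(b | a)ab : the left operand accepts ε, so the closure extends into the next operand (via the concat ε-link); |ε-closure| = 3 + 3 = 6
  (a*(b | a)ab)* : new start has ε-edges to the inner start and to the new accept, so |ε-closure| = 2 + 6 = 8
  (a*(b | a)ab)*a : |ε-closure| = 8 + 1 = 9 (closure spills across the concat boundary because the left factor accepts ε)
  ((a*(b | a)ab)*a)* : the star's fresh start ε-reaches both the body's start and the fresh accept: |ε-closure| = 2 + 9 = 11

11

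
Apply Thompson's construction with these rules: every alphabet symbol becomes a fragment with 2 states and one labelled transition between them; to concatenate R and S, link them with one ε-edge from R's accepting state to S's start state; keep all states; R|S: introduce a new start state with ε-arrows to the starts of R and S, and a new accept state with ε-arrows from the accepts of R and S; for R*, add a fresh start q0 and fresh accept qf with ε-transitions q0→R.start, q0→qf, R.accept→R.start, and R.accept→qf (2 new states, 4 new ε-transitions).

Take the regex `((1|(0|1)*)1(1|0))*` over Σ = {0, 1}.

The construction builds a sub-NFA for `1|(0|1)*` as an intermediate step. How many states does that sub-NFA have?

12

Fragment for `1|(0|1)*`:
Each of the 3 symbol leaves contributes a 2-state fragment.
  0|1 — 6 states
  (0|1)* — 8 states
  1|(0|1)* — 12 states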